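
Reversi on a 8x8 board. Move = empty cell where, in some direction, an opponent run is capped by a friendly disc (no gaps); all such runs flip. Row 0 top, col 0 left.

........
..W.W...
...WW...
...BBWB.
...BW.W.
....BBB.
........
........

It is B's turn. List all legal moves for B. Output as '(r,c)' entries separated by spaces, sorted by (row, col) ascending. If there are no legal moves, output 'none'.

(0,1): flips 2 -> legal
(0,2): no bracket -> illegal
(0,3): no bracket -> illegal
(0,4): flips 2 -> legal
(0,5): no bracket -> illegal
(1,1): no bracket -> illegal
(1,3): flips 1 -> legal
(1,5): flips 1 -> legal
(2,1): no bracket -> illegal
(2,2): no bracket -> illegal
(2,5): no bracket -> illegal
(2,6): no bracket -> illegal
(3,2): no bracket -> illegal
(3,7): flips 1 -> legal
(4,5): flips 1 -> legal
(4,7): no bracket -> illegal
(5,3): no bracket -> illegal
(5,7): no bracket -> illegal

Answer: (0,1) (0,4) (1,3) (1,5) (3,7) (4,5)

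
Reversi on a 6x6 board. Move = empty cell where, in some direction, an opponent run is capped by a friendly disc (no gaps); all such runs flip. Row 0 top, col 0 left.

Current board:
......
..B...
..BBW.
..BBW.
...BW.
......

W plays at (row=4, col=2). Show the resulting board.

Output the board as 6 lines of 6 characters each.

Place W at (4,2); scan 8 dirs for brackets.
Dir NW: first cell '.' (not opp) -> no flip
Dir N: opp run (3,2) (2,2) (1,2), next='.' -> no flip
Dir NE: opp run (3,3) capped by W -> flip
Dir W: first cell '.' (not opp) -> no flip
Dir E: opp run (4,3) capped by W -> flip
Dir SW: first cell '.' (not opp) -> no flip
Dir S: first cell '.' (not opp) -> no flip
Dir SE: first cell '.' (not opp) -> no flip
All flips: (3,3) (4,3)

Answer: ......
..B...
..BBW.
..BWW.
..WWW.
......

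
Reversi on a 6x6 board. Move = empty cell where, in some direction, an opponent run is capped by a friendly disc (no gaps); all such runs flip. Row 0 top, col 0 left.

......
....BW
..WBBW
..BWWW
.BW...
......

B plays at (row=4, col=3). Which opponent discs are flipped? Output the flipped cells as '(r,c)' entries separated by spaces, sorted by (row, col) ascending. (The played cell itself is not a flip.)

Dir NW: first cell 'B' (not opp) -> no flip
Dir N: opp run (3,3) capped by B -> flip
Dir NE: opp run (3,4) (2,5), next=edge -> no flip
Dir W: opp run (4,2) capped by B -> flip
Dir E: first cell '.' (not opp) -> no flip
Dir SW: first cell '.' (not opp) -> no flip
Dir S: first cell '.' (not opp) -> no flip
Dir SE: first cell '.' (not opp) -> no flip

Answer: (3,3) (4,2)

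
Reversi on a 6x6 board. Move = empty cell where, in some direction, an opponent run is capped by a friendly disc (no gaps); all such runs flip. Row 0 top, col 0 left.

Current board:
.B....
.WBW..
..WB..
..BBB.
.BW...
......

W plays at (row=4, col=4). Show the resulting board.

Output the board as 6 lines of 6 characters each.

Answer: .B....
.WBW..
..WB..
..BWB.
.BW.W.
......

Derivation:
Place W at (4,4); scan 8 dirs for brackets.
Dir NW: opp run (3,3) capped by W -> flip
Dir N: opp run (3,4), next='.' -> no flip
Dir NE: first cell '.' (not opp) -> no flip
Dir W: first cell '.' (not opp) -> no flip
Dir E: first cell '.' (not opp) -> no flip
Dir SW: first cell '.' (not opp) -> no flip
Dir S: first cell '.' (not opp) -> no flip
Dir SE: first cell '.' (not opp) -> no flip
All flips: (3,3)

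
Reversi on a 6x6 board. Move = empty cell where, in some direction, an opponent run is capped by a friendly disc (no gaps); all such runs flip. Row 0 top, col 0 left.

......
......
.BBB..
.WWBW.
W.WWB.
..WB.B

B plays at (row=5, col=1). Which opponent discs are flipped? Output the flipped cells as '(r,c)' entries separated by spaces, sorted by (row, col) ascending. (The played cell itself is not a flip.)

Answer: (4,2) (5,2)

Derivation:
Dir NW: opp run (4,0), next=edge -> no flip
Dir N: first cell '.' (not opp) -> no flip
Dir NE: opp run (4,2) capped by B -> flip
Dir W: first cell '.' (not opp) -> no flip
Dir E: opp run (5,2) capped by B -> flip
Dir SW: edge -> no flip
Dir S: edge -> no flip
Dir SE: edge -> no flip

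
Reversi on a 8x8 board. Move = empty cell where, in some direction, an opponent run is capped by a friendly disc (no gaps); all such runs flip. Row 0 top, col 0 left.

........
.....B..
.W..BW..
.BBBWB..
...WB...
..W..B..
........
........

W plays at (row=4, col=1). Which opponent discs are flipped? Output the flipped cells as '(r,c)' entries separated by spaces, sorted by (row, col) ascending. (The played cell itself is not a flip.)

Dir NW: first cell '.' (not opp) -> no flip
Dir N: opp run (3,1) capped by W -> flip
Dir NE: opp run (3,2), next='.' -> no flip
Dir W: first cell '.' (not opp) -> no flip
Dir E: first cell '.' (not opp) -> no flip
Dir SW: first cell '.' (not opp) -> no flip
Dir S: first cell '.' (not opp) -> no flip
Dir SE: first cell 'W' (not opp) -> no flip

Answer: (3,1)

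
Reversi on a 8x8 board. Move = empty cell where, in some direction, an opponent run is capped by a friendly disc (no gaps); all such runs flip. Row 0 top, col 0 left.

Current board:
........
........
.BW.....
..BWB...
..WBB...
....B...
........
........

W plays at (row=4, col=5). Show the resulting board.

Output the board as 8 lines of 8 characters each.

Answer: ........
........
.BW.....
..BWB...
..WWWW..
....B...
........
........

Derivation:
Place W at (4,5); scan 8 dirs for brackets.
Dir NW: opp run (3,4), next='.' -> no flip
Dir N: first cell '.' (not opp) -> no flip
Dir NE: first cell '.' (not opp) -> no flip
Dir W: opp run (4,4) (4,3) capped by W -> flip
Dir E: first cell '.' (not opp) -> no flip
Dir SW: opp run (5,4), next='.' -> no flip
Dir S: first cell '.' (not opp) -> no flip
Dir SE: first cell '.' (not opp) -> no flip
All flips: (4,3) (4,4)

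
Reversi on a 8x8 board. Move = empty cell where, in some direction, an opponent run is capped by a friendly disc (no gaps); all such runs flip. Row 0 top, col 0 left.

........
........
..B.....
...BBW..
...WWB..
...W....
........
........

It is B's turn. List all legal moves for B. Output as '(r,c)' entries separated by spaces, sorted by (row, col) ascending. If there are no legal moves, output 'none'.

(2,4): no bracket -> illegal
(2,5): flips 1 -> legal
(2,6): no bracket -> illegal
(3,2): no bracket -> illegal
(3,6): flips 1 -> legal
(4,2): flips 2 -> legal
(4,6): no bracket -> illegal
(5,2): flips 1 -> legal
(5,4): flips 1 -> legal
(5,5): flips 1 -> legal
(6,2): no bracket -> illegal
(6,3): flips 2 -> legal
(6,4): no bracket -> illegal

Answer: (2,5) (3,6) (4,2) (5,2) (5,4) (5,5) (6,3)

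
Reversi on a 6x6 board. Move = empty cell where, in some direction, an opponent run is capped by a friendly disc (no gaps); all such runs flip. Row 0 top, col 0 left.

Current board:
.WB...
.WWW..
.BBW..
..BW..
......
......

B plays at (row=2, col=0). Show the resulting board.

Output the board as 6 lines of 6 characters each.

Place B at (2,0); scan 8 dirs for brackets.
Dir NW: edge -> no flip
Dir N: first cell '.' (not opp) -> no flip
Dir NE: opp run (1,1) capped by B -> flip
Dir W: edge -> no flip
Dir E: first cell 'B' (not opp) -> no flip
Dir SW: edge -> no flip
Dir S: first cell '.' (not opp) -> no flip
Dir SE: first cell '.' (not opp) -> no flip
All flips: (1,1)

Answer: .WB...
.BWW..
BBBW..
..BW..
......
......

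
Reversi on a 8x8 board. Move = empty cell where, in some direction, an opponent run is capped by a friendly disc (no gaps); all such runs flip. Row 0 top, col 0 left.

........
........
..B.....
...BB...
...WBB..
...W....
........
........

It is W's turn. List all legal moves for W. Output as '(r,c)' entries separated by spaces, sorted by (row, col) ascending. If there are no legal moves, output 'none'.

Answer: (2,3) (2,5) (3,5) (4,6)

Derivation:
(1,1): no bracket -> illegal
(1,2): no bracket -> illegal
(1,3): no bracket -> illegal
(2,1): no bracket -> illegal
(2,3): flips 1 -> legal
(2,4): no bracket -> illegal
(2,5): flips 1 -> legal
(3,1): no bracket -> illegal
(3,2): no bracket -> illegal
(3,5): flips 1 -> legal
(3,6): no bracket -> illegal
(4,2): no bracket -> illegal
(4,6): flips 2 -> legal
(5,4): no bracket -> illegal
(5,5): no bracket -> illegal
(5,6): no bracket -> illegal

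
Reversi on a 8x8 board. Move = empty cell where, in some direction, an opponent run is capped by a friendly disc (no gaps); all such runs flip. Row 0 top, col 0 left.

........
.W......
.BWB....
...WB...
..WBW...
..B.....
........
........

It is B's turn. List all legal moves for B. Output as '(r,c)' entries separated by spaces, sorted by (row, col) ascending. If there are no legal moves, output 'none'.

Answer: (0,1) (3,2) (4,1) (4,5) (5,4)

Derivation:
(0,0): no bracket -> illegal
(0,1): flips 1 -> legal
(0,2): no bracket -> illegal
(1,0): no bracket -> illegal
(1,2): no bracket -> illegal
(1,3): no bracket -> illegal
(2,0): no bracket -> illegal
(2,4): no bracket -> illegal
(3,1): no bracket -> illegal
(3,2): flips 2 -> legal
(3,5): no bracket -> illegal
(4,1): flips 1 -> legal
(4,5): flips 1 -> legal
(5,1): no bracket -> illegal
(5,3): no bracket -> illegal
(5,4): flips 1 -> legal
(5,5): no bracket -> illegal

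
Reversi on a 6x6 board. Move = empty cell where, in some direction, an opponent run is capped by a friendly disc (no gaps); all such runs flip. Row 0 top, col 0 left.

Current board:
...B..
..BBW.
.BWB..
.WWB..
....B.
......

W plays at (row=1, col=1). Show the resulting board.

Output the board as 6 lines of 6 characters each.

Answer: ...B..
.WWWW.
.WWB..
.WWB..
....B.
......

Derivation:
Place W at (1,1); scan 8 dirs for brackets.
Dir NW: first cell '.' (not opp) -> no flip
Dir N: first cell '.' (not opp) -> no flip
Dir NE: first cell '.' (not opp) -> no flip
Dir W: first cell '.' (not opp) -> no flip
Dir E: opp run (1,2) (1,3) capped by W -> flip
Dir SW: first cell '.' (not opp) -> no flip
Dir S: opp run (2,1) capped by W -> flip
Dir SE: first cell 'W' (not opp) -> no flip
All flips: (1,2) (1,3) (2,1)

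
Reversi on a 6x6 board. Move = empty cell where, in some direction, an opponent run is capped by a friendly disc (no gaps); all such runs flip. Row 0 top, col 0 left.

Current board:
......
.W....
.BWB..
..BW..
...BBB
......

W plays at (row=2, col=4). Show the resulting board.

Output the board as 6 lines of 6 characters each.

Answer: ......
.W....
.BWWW.
..BW..
...BBB
......

Derivation:
Place W at (2,4); scan 8 dirs for brackets.
Dir NW: first cell '.' (not opp) -> no flip
Dir N: first cell '.' (not opp) -> no flip
Dir NE: first cell '.' (not opp) -> no flip
Dir W: opp run (2,3) capped by W -> flip
Dir E: first cell '.' (not opp) -> no flip
Dir SW: first cell 'W' (not opp) -> no flip
Dir S: first cell '.' (not opp) -> no flip
Dir SE: first cell '.' (not opp) -> no flip
All flips: (2,3)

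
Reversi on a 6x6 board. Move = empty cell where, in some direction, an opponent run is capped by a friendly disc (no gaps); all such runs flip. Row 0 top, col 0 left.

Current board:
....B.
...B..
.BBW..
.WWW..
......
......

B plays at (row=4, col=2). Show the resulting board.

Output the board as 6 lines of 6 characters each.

Place B at (4,2); scan 8 dirs for brackets.
Dir NW: opp run (3,1), next='.' -> no flip
Dir N: opp run (3,2) capped by B -> flip
Dir NE: opp run (3,3), next='.' -> no flip
Dir W: first cell '.' (not opp) -> no flip
Dir E: first cell '.' (not opp) -> no flip
Dir SW: first cell '.' (not opp) -> no flip
Dir S: first cell '.' (not opp) -> no flip
Dir SE: first cell '.' (not opp) -> no flip
All flips: (3,2)

Answer: ....B.
...B..
.BBW..
.WBW..
..B...
......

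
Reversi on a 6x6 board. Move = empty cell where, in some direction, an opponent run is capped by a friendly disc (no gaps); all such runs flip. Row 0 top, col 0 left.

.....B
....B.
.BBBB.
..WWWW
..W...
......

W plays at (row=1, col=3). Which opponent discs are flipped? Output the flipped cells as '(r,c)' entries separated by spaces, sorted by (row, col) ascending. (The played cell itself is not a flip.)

Dir NW: first cell '.' (not opp) -> no flip
Dir N: first cell '.' (not opp) -> no flip
Dir NE: first cell '.' (not opp) -> no flip
Dir W: first cell '.' (not opp) -> no flip
Dir E: opp run (1,4), next='.' -> no flip
Dir SW: opp run (2,2), next='.' -> no flip
Dir S: opp run (2,3) capped by W -> flip
Dir SE: opp run (2,4) capped by W -> flip

Answer: (2,3) (2,4)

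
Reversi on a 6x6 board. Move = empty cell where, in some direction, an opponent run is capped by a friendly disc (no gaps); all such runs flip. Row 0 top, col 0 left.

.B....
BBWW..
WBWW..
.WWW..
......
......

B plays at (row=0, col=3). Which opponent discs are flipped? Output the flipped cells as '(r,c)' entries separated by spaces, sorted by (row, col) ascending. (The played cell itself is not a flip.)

Answer: (1,2)

Derivation:
Dir NW: edge -> no flip
Dir N: edge -> no flip
Dir NE: edge -> no flip
Dir W: first cell '.' (not opp) -> no flip
Dir E: first cell '.' (not opp) -> no flip
Dir SW: opp run (1,2) capped by B -> flip
Dir S: opp run (1,3) (2,3) (3,3), next='.' -> no flip
Dir SE: first cell '.' (not opp) -> no flip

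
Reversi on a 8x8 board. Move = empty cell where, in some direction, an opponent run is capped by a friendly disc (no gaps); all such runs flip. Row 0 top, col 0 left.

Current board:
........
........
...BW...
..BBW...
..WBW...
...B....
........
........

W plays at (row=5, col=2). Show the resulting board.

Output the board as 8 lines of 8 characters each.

Answer: ........
........
...BW...
..BBW...
..WWW...
..WB....
........
........

Derivation:
Place W at (5,2); scan 8 dirs for brackets.
Dir NW: first cell '.' (not opp) -> no flip
Dir N: first cell 'W' (not opp) -> no flip
Dir NE: opp run (4,3) capped by W -> flip
Dir W: first cell '.' (not opp) -> no flip
Dir E: opp run (5,3), next='.' -> no flip
Dir SW: first cell '.' (not opp) -> no flip
Dir S: first cell '.' (not opp) -> no flip
Dir SE: first cell '.' (not opp) -> no flip
All flips: (4,3)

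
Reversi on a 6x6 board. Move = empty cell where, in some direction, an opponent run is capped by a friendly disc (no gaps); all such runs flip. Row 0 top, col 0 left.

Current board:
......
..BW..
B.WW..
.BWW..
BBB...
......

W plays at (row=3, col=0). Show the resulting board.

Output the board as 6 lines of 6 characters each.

Answer: ......
..BW..
B.WW..
WWWW..
BBB...
......

Derivation:
Place W at (3,0); scan 8 dirs for brackets.
Dir NW: edge -> no flip
Dir N: opp run (2,0), next='.' -> no flip
Dir NE: first cell '.' (not opp) -> no flip
Dir W: edge -> no flip
Dir E: opp run (3,1) capped by W -> flip
Dir SW: edge -> no flip
Dir S: opp run (4,0), next='.' -> no flip
Dir SE: opp run (4,1), next='.' -> no flip
All flips: (3,1)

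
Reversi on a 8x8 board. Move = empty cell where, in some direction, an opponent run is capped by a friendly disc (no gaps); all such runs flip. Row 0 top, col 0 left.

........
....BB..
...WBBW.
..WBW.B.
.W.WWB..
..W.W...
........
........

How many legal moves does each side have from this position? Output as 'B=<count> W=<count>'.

-- B to move --
(1,2): flips 2 -> legal
(1,3): flips 1 -> legal
(1,6): flips 1 -> legal
(1,7): no bracket -> illegal
(2,1): no bracket -> illegal
(2,2): flips 1 -> legal
(2,7): flips 1 -> legal
(3,0): no bracket -> illegal
(3,1): flips 1 -> legal
(3,5): flips 1 -> legal
(3,7): flips 1 -> legal
(4,0): no bracket -> illegal
(4,2): flips 2 -> legal
(5,0): flips 3 -> legal
(5,1): no bracket -> illegal
(5,3): flips 1 -> legal
(5,5): flips 1 -> legal
(6,1): flips 3 -> legal
(6,2): no bracket -> illegal
(6,3): flips 1 -> legal
(6,4): flips 3 -> legal
(6,5): no bracket -> illegal
B mobility = 15
-- W to move --
(0,3): no bracket -> illegal
(0,4): flips 3 -> legal
(0,5): flips 1 -> legal
(0,6): no bracket -> illegal
(1,3): no bracket -> illegal
(1,6): flips 1 -> legal
(2,2): flips 1 -> legal
(2,7): flips 2 -> legal
(3,5): no bracket -> illegal
(3,7): no bracket -> illegal
(4,2): no bracket -> illegal
(4,6): flips 2 -> legal
(4,7): no bracket -> illegal
(5,5): no bracket -> illegal
(5,6): flips 1 -> legal
W mobility = 7

Answer: B=15 W=7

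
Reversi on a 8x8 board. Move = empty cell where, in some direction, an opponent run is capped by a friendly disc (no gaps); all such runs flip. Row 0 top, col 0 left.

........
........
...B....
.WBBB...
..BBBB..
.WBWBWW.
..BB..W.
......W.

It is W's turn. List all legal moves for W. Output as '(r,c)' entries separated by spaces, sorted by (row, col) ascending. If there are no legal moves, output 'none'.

Answer: (1,2) (1,3) (2,2) (2,4) (3,5) (7,1) (7,3)

Derivation:
(1,2): flips 3 -> legal
(1,3): flips 3 -> legal
(1,4): no bracket -> illegal
(2,1): no bracket -> illegal
(2,2): flips 2 -> legal
(2,4): flips 2 -> legal
(2,5): no bracket -> illegal
(3,5): flips 5 -> legal
(3,6): no bracket -> illegal
(4,1): no bracket -> illegal
(4,6): no bracket -> illegal
(6,1): no bracket -> illegal
(6,4): no bracket -> illegal
(6,5): no bracket -> illegal
(7,1): flips 1 -> legal
(7,2): no bracket -> illegal
(7,3): flips 2 -> legal
(7,4): no bracket -> illegal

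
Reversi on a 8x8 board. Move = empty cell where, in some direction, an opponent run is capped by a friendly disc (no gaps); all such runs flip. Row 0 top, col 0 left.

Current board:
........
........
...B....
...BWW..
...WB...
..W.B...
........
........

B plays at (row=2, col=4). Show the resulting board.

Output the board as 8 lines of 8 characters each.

Place B at (2,4); scan 8 dirs for brackets.
Dir NW: first cell '.' (not opp) -> no flip
Dir N: first cell '.' (not opp) -> no flip
Dir NE: first cell '.' (not opp) -> no flip
Dir W: first cell 'B' (not opp) -> no flip
Dir E: first cell '.' (not opp) -> no flip
Dir SW: first cell 'B' (not opp) -> no flip
Dir S: opp run (3,4) capped by B -> flip
Dir SE: opp run (3,5), next='.' -> no flip
All flips: (3,4)

Answer: ........
........
...BB...
...BBW..
...WB...
..W.B...
........
........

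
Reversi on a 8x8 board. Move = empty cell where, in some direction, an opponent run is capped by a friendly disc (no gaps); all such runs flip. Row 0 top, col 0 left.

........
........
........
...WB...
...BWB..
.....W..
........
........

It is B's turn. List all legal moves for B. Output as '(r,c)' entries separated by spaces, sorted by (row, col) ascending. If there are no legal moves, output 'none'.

Answer: (2,3) (3,2) (5,4) (6,5)

Derivation:
(2,2): no bracket -> illegal
(2,3): flips 1 -> legal
(2,4): no bracket -> illegal
(3,2): flips 1 -> legal
(3,5): no bracket -> illegal
(4,2): no bracket -> illegal
(4,6): no bracket -> illegal
(5,3): no bracket -> illegal
(5,4): flips 1 -> legal
(5,6): no bracket -> illegal
(6,4): no bracket -> illegal
(6,5): flips 1 -> legal
(6,6): no bracket -> illegal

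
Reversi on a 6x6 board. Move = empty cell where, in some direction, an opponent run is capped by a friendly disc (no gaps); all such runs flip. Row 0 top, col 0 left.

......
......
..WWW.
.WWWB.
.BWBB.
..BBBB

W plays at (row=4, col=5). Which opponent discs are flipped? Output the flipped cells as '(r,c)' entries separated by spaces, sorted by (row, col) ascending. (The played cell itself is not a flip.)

Answer: (3,4) (4,3) (4,4)

Derivation:
Dir NW: opp run (3,4) capped by W -> flip
Dir N: first cell '.' (not opp) -> no flip
Dir NE: edge -> no flip
Dir W: opp run (4,4) (4,3) capped by W -> flip
Dir E: edge -> no flip
Dir SW: opp run (5,4), next=edge -> no flip
Dir S: opp run (5,5), next=edge -> no flip
Dir SE: edge -> no flip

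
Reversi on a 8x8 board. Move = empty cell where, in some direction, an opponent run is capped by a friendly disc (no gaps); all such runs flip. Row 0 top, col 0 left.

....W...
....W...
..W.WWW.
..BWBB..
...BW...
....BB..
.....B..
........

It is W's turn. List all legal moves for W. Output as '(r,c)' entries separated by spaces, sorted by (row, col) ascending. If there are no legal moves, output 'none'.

(2,1): no bracket -> illegal
(2,3): no bracket -> illegal
(3,1): flips 1 -> legal
(3,6): flips 2 -> legal
(4,1): no bracket -> illegal
(4,2): flips 2 -> legal
(4,5): flips 1 -> legal
(4,6): flips 1 -> legal
(5,2): flips 2 -> legal
(5,3): flips 1 -> legal
(5,6): no bracket -> illegal
(6,3): no bracket -> illegal
(6,4): flips 1 -> legal
(6,6): flips 1 -> legal
(7,4): no bracket -> illegal
(7,5): no bracket -> illegal
(7,6): no bracket -> illegal

Answer: (3,1) (3,6) (4,2) (4,5) (4,6) (5,2) (5,3) (6,4) (6,6)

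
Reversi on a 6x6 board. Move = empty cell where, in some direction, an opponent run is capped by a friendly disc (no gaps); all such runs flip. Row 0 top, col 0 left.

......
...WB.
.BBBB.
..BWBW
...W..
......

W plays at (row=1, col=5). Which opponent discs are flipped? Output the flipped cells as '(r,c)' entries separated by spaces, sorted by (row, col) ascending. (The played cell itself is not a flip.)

Answer: (1,4) (2,4)

Derivation:
Dir NW: first cell '.' (not opp) -> no flip
Dir N: first cell '.' (not opp) -> no flip
Dir NE: edge -> no flip
Dir W: opp run (1,4) capped by W -> flip
Dir E: edge -> no flip
Dir SW: opp run (2,4) capped by W -> flip
Dir S: first cell '.' (not opp) -> no flip
Dir SE: edge -> no flip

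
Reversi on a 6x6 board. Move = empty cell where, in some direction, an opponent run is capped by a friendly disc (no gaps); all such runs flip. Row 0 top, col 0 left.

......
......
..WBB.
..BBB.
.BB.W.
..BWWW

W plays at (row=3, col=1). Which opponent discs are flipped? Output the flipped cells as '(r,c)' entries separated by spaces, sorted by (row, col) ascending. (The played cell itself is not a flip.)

Answer: (4,2)

Derivation:
Dir NW: first cell '.' (not opp) -> no flip
Dir N: first cell '.' (not opp) -> no flip
Dir NE: first cell 'W' (not opp) -> no flip
Dir W: first cell '.' (not opp) -> no flip
Dir E: opp run (3,2) (3,3) (3,4), next='.' -> no flip
Dir SW: first cell '.' (not opp) -> no flip
Dir S: opp run (4,1), next='.' -> no flip
Dir SE: opp run (4,2) capped by W -> flip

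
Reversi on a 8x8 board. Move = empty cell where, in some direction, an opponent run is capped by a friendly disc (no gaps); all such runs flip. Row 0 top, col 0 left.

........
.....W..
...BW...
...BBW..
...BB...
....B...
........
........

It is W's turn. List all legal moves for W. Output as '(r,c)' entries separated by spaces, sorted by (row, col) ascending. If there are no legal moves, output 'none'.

(1,2): no bracket -> illegal
(1,3): no bracket -> illegal
(1,4): no bracket -> illegal
(2,2): flips 1 -> legal
(2,5): no bracket -> illegal
(3,2): flips 2 -> legal
(4,2): flips 1 -> legal
(4,5): no bracket -> illegal
(5,2): no bracket -> illegal
(5,3): flips 1 -> legal
(5,5): no bracket -> illegal
(6,3): no bracket -> illegal
(6,4): flips 3 -> legal
(6,5): no bracket -> illegal

Answer: (2,2) (3,2) (4,2) (5,3) (6,4)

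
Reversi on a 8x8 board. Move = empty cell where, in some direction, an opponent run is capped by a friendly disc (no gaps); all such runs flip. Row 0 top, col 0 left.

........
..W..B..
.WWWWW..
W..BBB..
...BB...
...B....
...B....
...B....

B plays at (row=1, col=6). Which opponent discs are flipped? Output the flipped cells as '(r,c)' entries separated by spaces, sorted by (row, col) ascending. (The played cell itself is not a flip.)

Dir NW: first cell '.' (not opp) -> no flip
Dir N: first cell '.' (not opp) -> no flip
Dir NE: first cell '.' (not opp) -> no flip
Dir W: first cell 'B' (not opp) -> no flip
Dir E: first cell '.' (not opp) -> no flip
Dir SW: opp run (2,5) capped by B -> flip
Dir S: first cell '.' (not opp) -> no flip
Dir SE: first cell '.' (not opp) -> no flip

Answer: (2,5)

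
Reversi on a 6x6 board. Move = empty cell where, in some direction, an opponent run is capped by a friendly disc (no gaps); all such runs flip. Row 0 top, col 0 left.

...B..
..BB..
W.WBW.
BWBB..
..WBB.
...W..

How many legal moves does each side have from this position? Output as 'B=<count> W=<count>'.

Answer: B=10 W=7

Derivation:
-- B to move --
(1,0): flips 1 -> legal
(1,1): flips 1 -> legal
(1,4): no bracket -> illegal
(1,5): flips 1 -> legal
(2,1): flips 1 -> legal
(2,5): flips 1 -> legal
(3,4): no bracket -> illegal
(3,5): flips 1 -> legal
(4,0): flips 2 -> legal
(4,1): flips 1 -> legal
(5,1): flips 1 -> legal
(5,2): flips 1 -> legal
(5,4): no bracket -> illegal
B mobility = 10
-- W to move --
(0,1): no bracket -> illegal
(0,2): flips 2 -> legal
(0,4): flips 1 -> legal
(1,1): no bracket -> illegal
(1,4): no bracket -> illegal
(2,1): no bracket -> illegal
(3,4): flips 2 -> legal
(3,5): flips 1 -> legal
(4,0): flips 1 -> legal
(4,1): no bracket -> illegal
(4,5): flips 2 -> legal
(5,2): no bracket -> illegal
(5,4): no bracket -> illegal
(5,5): flips 2 -> legal
W mobility = 7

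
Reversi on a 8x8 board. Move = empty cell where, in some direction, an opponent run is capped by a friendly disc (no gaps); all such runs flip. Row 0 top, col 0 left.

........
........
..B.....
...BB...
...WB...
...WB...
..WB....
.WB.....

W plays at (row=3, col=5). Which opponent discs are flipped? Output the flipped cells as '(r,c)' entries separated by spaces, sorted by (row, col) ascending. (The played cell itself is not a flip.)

Answer: (4,4)

Derivation:
Dir NW: first cell '.' (not opp) -> no flip
Dir N: first cell '.' (not opp) -> no flip
Dir NE: first cell '.' (not opp) -> no flip
Dir W: opp run (3,4) (3,3), next='.' -> no flip
Dir E: first cell '.' (not opp) -> no flip
Dir SW: opp run (4,4) capped by W -> flip
Dir S: first cell '.' (not opp) -> no flip
Dir SE: first cell '.' (not opp) -> no flip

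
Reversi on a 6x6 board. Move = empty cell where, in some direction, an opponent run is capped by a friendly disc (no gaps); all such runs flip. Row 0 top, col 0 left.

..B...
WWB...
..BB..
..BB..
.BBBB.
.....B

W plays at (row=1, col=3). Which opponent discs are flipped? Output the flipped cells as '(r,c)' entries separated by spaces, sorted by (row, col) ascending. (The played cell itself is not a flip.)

Answer: (1,2)

Derivation:
Dir NW: opp run (0,2), next=edge -> no flip
Dir N: first cell '.' (not opp) -> no flip
Dir NE: first cell '.' (not opp) -> no flip
Dir W: opp run (1,2) capped by W -> flip
Dir E: first cell '.' (not opp) -> no flip
Dir SW: opp run (2,2), next='.' -> no flip
Dir S: opp run (2,3) (3,3) (4,3), next='.' -> no flip
Dir SE: first cell '.' (not opp) -> no flip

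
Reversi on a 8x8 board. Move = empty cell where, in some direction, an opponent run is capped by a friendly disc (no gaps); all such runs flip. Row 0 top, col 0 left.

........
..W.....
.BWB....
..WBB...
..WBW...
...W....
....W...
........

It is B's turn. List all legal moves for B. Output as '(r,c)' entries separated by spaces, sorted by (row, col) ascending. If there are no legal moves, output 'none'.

Answer: (0,1) (0,3) (1,1) (3,1) (4,1) (4,5) (5,1) (5,4) (5,5) (6,3)

Derivation:
(0,1): flips 1 -> legal
(0,2): no bracket -> illegal
(0,3): flips 1 -> legal
(1,1): flips 1 -> legal
(1,3): no bracket -> illegal
(3,1): flips 1 -> legal
(3,5): no bracket -> illegal
(4,1): flips 2 -> legal
(4,5): flips 1 -> legal
(5,1): flips 1 -> legal
(5,2): no bracket -> illegal
(5,4): flips 1 -> legal
(5,5): flips 1 -> legal
(6,2): no bracket -> illegal
(6,3): flips 1 -> legal
(6,5): no bracket -> illegal
(7,3): no bracket -> illegal
(7,4): no bracket -> illegal
(7,5): no bracket -> illegal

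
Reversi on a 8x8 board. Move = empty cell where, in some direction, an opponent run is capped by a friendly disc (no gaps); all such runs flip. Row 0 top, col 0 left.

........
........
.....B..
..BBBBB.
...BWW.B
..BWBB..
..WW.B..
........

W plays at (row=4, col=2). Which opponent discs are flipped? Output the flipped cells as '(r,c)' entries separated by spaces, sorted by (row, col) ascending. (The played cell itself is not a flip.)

Dir NW: first cell '.' (not opp) -> no flip
Dir N: opp run (3,2), next='.' -> no flip
Dir NE: opp run (3,3), next='.' -> no flip
Dir W: first cell '.' (not opp) -> no flip
Dir E: opp run (4,3) capped by W -> flip
Dir SW: first cell '.' (not opp) -> no flip
Dir S: opp run (5,2) capped by W -> flip
Dir SE: first cell 'W' (not opp) -> no flip

Answer: (4,3) (5,2)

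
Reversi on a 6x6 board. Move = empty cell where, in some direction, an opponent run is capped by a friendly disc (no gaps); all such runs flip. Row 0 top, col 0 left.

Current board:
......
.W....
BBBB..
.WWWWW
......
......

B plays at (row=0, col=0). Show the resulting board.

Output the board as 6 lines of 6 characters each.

Place B at (0,0); scan 8 dirs for brackets.
Dir NW: edge -> no flip
Dir N: edge -> no flip
Dir NE: edge -> no flip
Dir W: edge -> no flip
Dir E: first cell '.' (not opp) -> no flip
Dir SW: edge -> no flip
Dir S: first cell '.' (not opp) -> no flip
Dir SE: opp run (1,1) capped by B -> flip
All flips: (1,1)

Answer: B.....
.B....
BBBB..
.WWWWW
......
......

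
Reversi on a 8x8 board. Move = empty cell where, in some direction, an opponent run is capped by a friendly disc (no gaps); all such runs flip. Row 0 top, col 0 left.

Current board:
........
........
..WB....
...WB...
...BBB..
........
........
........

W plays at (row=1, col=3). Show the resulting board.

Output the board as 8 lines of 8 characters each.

Place W at (1,3); scan 8 dirs for brackets.
Dir NW: first cell '.' (not opp) -> no flip
Dir N: first cell '.' (not opp) -> no flip
Dir NE: first cell '.' (not opp) -> no flip
Dir W: first cell '.' (not opp) -> no flip
Dir E: first cell '.' (not opp) -> no flip
Dir SW: first cell 'W' (not opp) -> no flip
Dir S: opp run (2,3) capped by W -> flip
Dir SE: first cell '.' (not opp) -> no flip
All flips: (2,3)

Answer: ........
...W....
..WW....
...WB...
...BBB..
........
........
........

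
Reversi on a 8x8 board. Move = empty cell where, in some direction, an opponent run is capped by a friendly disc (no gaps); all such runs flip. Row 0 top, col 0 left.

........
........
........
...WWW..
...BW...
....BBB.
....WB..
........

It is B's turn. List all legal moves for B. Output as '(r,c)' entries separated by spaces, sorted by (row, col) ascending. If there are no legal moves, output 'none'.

(2,2): flips 2 -> legal
(2,3): flips 1 -> legal
(2,4): flips 2 -> legal
(2,5): flips 1 -> legal
(2,6): no bracket -> illegal
(3,2): no bracket -> illegal
(3,6): no bracket -> illegal
(4,2): no bracket -> illegal
(4,5): flips 1 -> legal
(4,6): no bracket -> illegal
(5,3): no bracket -> illegal
(6,3): flips 1 -> legal
(7,3): flips 1 -> legal
(7,4): flips 1 -> legal
(7,5): no bracket -> illegal

Answer: (2,2) (2,3) (2,4) (2,5) (4,5) (6,3) (7,3) (7,4)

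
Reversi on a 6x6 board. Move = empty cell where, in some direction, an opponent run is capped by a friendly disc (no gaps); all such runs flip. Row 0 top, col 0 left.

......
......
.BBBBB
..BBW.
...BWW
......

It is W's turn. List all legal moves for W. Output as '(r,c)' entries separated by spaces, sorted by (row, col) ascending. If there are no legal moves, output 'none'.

Answer: (1,1) (1,2) (1,4) (3,1) (4,2) (5,2)

Derivation:
(1,0): no bracket -> illegal
(1,1): flips 2 -> legal
(1,2): flips 1 -> legal
(1,3): no bracket -> illegal
(1,4): flips 1 -> legal
(1,5): no bracket -> illegal
(2,0): no bracket -> illegal
(3,0): no bracket -> illegal
(3,1): flips 2 -> legal
(3,5): no bracket -> illegal
(4,1): no bracket -> illegal
(4,2): flips 1 -> legal
(5,2): flips 1 -> legal
(5,3): no bracket -> illegal
(5,4): no bracket -> illegal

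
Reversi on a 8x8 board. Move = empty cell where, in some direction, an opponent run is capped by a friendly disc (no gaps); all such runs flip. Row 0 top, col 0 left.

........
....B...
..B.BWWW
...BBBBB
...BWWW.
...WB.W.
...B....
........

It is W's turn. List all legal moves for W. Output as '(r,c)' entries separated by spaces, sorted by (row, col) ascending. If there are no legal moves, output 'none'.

(0,3): flips 1 -> legal
(0,4): flips 3 -> legal
(0,5): no bracket -> illegal
(1,1): flips 2 -> legal
(1,2): no bracket -> illegal
(1,3): flips 2 -> legal
(1,5): no bracket -> illegal
(2,1): no bracket -> illegal
(2,3): flips 4 -> legal
(3,1): no bracket -> illegal
(3,2): no bracket -> illegal
(4,2): flips 1 -> legal
(4,7): flips 2 -> legal
(5,2): flips 2 -> legal
(5,5): flips 1 -> legal
(6,2): no bracket -> illegal
(6,4): flips 1 -> legal
(6,5): no bracket -> illegal
(7,2): flips 2 -> legal
(7,3): flips 1 -> legal
(7,4): no bracket -> illegal

Answer: (0,3) (0,4) (1,1) (1,3) (2,3) (4,2) (4,7) (5,2) (5,5) (6,4) (7,2) (7,3)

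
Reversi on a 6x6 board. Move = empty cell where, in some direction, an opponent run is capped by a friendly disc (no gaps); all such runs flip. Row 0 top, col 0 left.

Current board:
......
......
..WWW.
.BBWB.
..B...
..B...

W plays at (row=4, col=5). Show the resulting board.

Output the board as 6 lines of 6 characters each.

Place W at (4,5); scan 8 dirs for brackets.
Dir NW: opp run (3,4) capped by W -> flip
Dir N: first cell '.' (not opp) -> no flip
Dir NE: edge -> no flip
Dir W: first cell '.' (not opp) -> no flip
Dir E: edge -> no flip
Dir SW: first cell '.' (not opp) -> no flip
Dir S: first cell '.' (not opp) -> no flip
Dir SE: edge -> no flip
All flips: (3,4)

Answer: ......
......
..WWW.
.BBWW.
..B..W
..B...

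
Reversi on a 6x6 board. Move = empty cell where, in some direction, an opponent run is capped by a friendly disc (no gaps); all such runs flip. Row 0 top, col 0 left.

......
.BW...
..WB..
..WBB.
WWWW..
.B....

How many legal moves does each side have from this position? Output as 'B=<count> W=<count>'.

-- B to move --
(0,1): flips 1 -> legal
(0,2): no bracket -> illegal
(0,3): no bracket -> illegal
(1,3): flips 1 -> legal
(2,1): flips 1 -> legal
(3,0): no bracket -> illegal
(3,1): flips 2 -> legal
(4,4): no bracket -> illegal
(5,0): flips 2 -> legal
(5,2): flips 1 -> legal
(5,3): flips 1 -> legal
(5,4): no bracket -> illegal
B mobility = 7
-- W to move --
(0,0): flips 1 -> legal
(0,1): no bracket -> illegal
(0,2): no bracket -> illegal
(1,0): flips 1 -> legal
(1,3): flips 2 -> legal
(1,4): flips 1 -> legal
(2,0): no bracket -> illegal
(2,1): no bracket -> illegal
(2,4): flips 2 -> legal
(2,5): flips 1 -> legal
(3,5): flips 2 -> legal
(4,4): flips 1 -> legal
(4,5): flips 2 -> legal
(5,0): no bracket -> illegal
(5,2): no bracket -> illegal
W mobility = 9

Answer: B=7 W=9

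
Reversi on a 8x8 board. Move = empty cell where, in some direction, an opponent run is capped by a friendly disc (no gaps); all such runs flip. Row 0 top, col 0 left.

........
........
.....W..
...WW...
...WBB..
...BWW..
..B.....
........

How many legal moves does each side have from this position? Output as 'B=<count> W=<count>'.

-- B to move --
(1,4): no bracket -> illegal
(1,5): no bracket -> illegal
(1,6): no bracket -> illegal
(2,2): flips 1 -> legal
(2,3): flips 3 -> legal
(2,4): flips 1 -> legal
(2,6): no bracket -> illegal
(3,2): no bracket -> illegal
(3,5): no bracket -> illegal
(3,6): no bracket -> illegal
(4,2): flips 1 -> legal
(4,6): no bracket -> illegal
(5,2): no bracket -> illegal
(5,6): flips 2 -> legal
(6,3): flips 1 -> legal
(6,4): flips 1 -> legal
(6,5): flips 1 -> legal
(6,6): flips 1 -> legal
B mobility = 9
-- W to move --
(3,5): flips 1 -> legal
(3,6): flips 1 -> legal
(4,2): no bracket -> illegal
(4,6): flips 2 -> legal
(5,1): no bracket -> illegal
(5,2): flips 1 -> legal
(5,6): flips 1 -> legal
(6,1): no bracket -> illegal
(6,3): flips 1 -> legal
(6,4): no bracket -> illegal
(7,1): no bracket -> illegal
(7,2): no bracket -> illegal
(7,3): no bracket -> illegal
W mobility = 6

Answer: B=9 W=6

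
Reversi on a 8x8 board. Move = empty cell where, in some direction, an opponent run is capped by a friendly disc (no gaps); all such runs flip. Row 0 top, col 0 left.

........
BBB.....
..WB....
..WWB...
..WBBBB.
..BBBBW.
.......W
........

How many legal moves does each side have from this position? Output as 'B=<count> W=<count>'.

-- B to move --
(1,3): no bracket -> illegal
(2,1): flips 2 -> legal
(2,4): no bracket -> illegal
(3,1): flips 3 -> legal
(4,1): flips 2 -> legal
(4,7): no bracket -> illegal
(5,1): no bracket -> illegal
(5,7): flips 1 -> legal
(6,5): no bracket -> illegal
(6,6): flips 1 -> legal
(7,6): no bracket -> illegal
(7,7): no bracket -> illegal
B mobility = 5
-- W to move --
(0,0): flips 1 -> legal
(0,1): flips 4 -> legal
(0,2): flips 1 -> legal
(0,3): no bracket -> illegal
(1,3): flips 1 -> legal
(1,4): flips 1 -> legal
(2,0): no bracket -> illegal
(2,1): no bracket -> illegal
(2,4): flips 1 -> legal
(2,5): no bracket -> illegal
(3,5): flips 1 -> legal
(3,6): flips 1 -> legal
(3,7): no bracket -> illegal
(4,1): no bracket -> illegal
(4,7): flips 4 -> legal
(5,1): flips 4 -> legal
(5,7): no bracket -> illegal
(6,1): no bracket -> illegal
(6,2): flips 1 -> legal
(6,3): flips 2 -> legal
(6,4): flips 1 -> legal
(6,5): flips 2 -> legal
(6,6): flips 2 -> legal
W mobility = 15

Answer: B=5 W=15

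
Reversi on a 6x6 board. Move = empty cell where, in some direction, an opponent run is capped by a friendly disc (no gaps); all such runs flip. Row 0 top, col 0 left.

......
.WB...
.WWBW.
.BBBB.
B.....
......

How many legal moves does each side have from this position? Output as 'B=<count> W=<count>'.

Answer: B=9 W=7

Derivation:
-- B to move --
(0,0): flips 2 -> legal
(0,1): flips 2 -> legal
(0,2): no bracket -> illegal
(1,0): flips 2 -> legal
(1,3): flips 1 -> legal
(1,4): flips 1 -> legal
(1,5): flips 1 -> legal
(2,0): flips 2 -> legal
(2,5): flips 1 -> legal
(3,0): flips 1 -> legal
(3,5): no bracket -> illegal
B mobility = 9
-- W to move --
(0,1): no bracket -> illegal
(0,2): flips 1 -> legal
(0,3): flips 1 -> legal
(1,3): flips 1 -> legal
(1,4): no bracket -> illegal
(2,0): no bracket -> illegal
(2,5): no bracket -> illegal
(3,0): no bracket -> illegal
(3,5): no bracket -> illegal
(4,1): flips 1 -> legal
(4,2): flips 2 -> legal
(4,3): flips 1 -> legal
(4,4): flips 2 -> legal
(4,5): no bracket -> illegal
(5,0): no bracket -> illegal
(5,1): no bracket -> illegal
W mobility = 7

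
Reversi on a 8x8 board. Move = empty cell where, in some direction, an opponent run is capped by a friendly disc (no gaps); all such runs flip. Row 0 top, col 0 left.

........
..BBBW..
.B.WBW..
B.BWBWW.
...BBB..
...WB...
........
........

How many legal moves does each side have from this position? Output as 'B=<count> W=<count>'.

Answer: B=13 W=11

Derivation:
-- B to move --
(0,4): no bracket -> illegal
(0,5): flips 3 -> legal
(0,6): flips 1 -> legal
(1,6): flips 2 -> legal
(2,2): flips 2 -> legal
(2,6): flips 2 -> legal
(2,7): flips 1 -> legal
(3,7): flips 2 -> legal
(4,2): flips 1 -> legal
(4,6): flips 1 -> legal
(4,7): flips 2 -> legal
(5,2): flips 1 -> legal
(6,2): flips 1 -> legal
(6,3): flips 1 -> legal
(6,4): no bracket -> illegal
B mobility = 13
-- W to move --
(0,1): flips 1 -> legal
(0,2): flips 2 -> legal
(0,3): flips 2 -> legal
(0,4): no bracket -> illegal
(0,5): flips 1 -> legal
(1,0): no bracket -> illegal
(1,1): flips 3 -> legal
(2,0): no bracket -> illegal
(2,2): no bracket -> illegal
(3,1): flips 1 -> legal
(4,0): no bracket -> illegal
(4,1): flips 1 -> legal
(4,2): no bracket -> illegal
(4,6): no bracket -> illegal
(5,2): flips 2 -> legal
(5,5): flips 3 -> legal
(5,6): flips 2 -> legal
(6,3): flips 2 -> legal
(6,4): no bracket -> illegal
(6,5): no bracket -> illegal
W mobility = 11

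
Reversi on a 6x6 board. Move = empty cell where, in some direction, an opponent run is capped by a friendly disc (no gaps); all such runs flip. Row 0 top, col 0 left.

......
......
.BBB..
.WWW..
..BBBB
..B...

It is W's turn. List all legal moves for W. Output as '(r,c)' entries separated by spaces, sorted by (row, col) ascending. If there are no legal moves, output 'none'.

(1,0): flips 1 -> legal
(1,1): flips 2 -> legal
(1,2): flips 1 -> legal
(1,3): flips 2 -> legal
(1,4): flips 1 -> legal
(2,0): no bracket -> illegal
(2,4): no bracket -> illegal
(3,0): no bracket -> illegal
(3,4): no bracket -> illegal
(3,5): no bracket -> illegal
(4,1): no bracket -> illegal
(5,1): flips 1 -> legal
(5,3): flips 2 -> legal
(5,4): flips 1 -> legal
(5,5): flips 1 -> legal

Answer: (1,0) (1,1) (1,2) (1,3) (1,4) (5,1) (5,3) (5,4) (5,5)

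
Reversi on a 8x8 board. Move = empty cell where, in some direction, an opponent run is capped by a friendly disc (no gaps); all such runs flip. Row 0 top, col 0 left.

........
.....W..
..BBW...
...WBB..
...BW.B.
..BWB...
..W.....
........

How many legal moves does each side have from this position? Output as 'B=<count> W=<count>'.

-- B to move --
(0,4): no bracket -> illegal
(0,5): no bracket -> illegal
(0,6): no bracket -> illegal
(1,3): flips 1 -> legal
(1,4): flips 1 -> legal
(1,6): no bracket -> illegal
(2,5): flips 1 -> legal
(2,6): no bracket -> illegal
(3,2): flips 1 -> legal
(4,2): no bracket -> illegal
(4,5): flips 1 -> legal
(5,1): no bracket -> illegal
(5,5): flips 2 -> legal
(6,1): no bracket -> illegal
(6,3): flips 1 -> legal
(6,4): no bracket -> illegal
(7,1): flips 3 -> legal
(7,2): flips 1 -> legal
(7,3): no bracket -> illegal
B mobility = 9
-- W to move --
(1,1): flips 1 -> legal
(1,2): no bracket -> illegal
(1,3): flips 1 -> legal
(1,4): no bracket -> illegal
(2,1): flips 2 -> legal
(2,5): no bracket -> illegal
(2,6): flips 1 -> legal
(3,1): no bracket -> illegal
(3,2): no bracket -> illegal
(3,6): flips 2 -> legal
(3,7): no bracket -> illegal
(4,1): no bracket -> illegal
(4,2): flips 2 -> legal
(4,5): no bracket -> illegal
(4,7): no bracket -> illegal
(5,1): flips 1 -> legal
(5,5): flips 1 -> legal
(5,6): no bracket -> illegal
(5,7): flips 2 -> legal
(6,1): no bracket -> illegal
(6,3): no bracket -> illegal
(6,4): flips 1 -> legal
(6,5): no bracket -> illegal
W mobility = 10

Answer: B=9 W=10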